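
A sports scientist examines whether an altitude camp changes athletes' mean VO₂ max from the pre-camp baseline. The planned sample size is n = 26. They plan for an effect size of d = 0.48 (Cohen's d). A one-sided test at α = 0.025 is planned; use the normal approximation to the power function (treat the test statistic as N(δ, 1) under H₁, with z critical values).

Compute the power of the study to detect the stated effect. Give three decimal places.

Power ≈ 0.687

Noncentrality parameter: δ = d·√n = 0.48 × √26 = 2.4475
Critical value for a one-sided test at α = 0.025: z_α = 1.960.
Power = P(Z > 1.960 − δ) = Φ(0.488) = 0.6871.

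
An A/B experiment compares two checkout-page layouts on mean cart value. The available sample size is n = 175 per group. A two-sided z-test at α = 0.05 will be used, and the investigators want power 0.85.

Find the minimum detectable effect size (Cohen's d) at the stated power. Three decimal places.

Required noncentrality: δ = z_{0.025} + z_{0.15} = 1.960 + 1.036 = 2.996.
(The second rejection-region term Φ(−δ − z_{α/2}) is negligible and dropped.)
δ = d·√(n/2) ⇒ d = δ/√(n/2) = 2.996/√(175/2) = 0.3203.

d ≈ 0.320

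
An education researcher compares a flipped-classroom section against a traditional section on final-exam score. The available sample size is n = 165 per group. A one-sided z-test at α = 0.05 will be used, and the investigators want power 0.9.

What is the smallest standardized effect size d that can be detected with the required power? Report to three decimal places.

d ≈ 0.322

Required noncentrality: δ = z_{0.05} + z_{0.10} = 1.645 + 1.282 = 2.926.
δ = d·√(n/2) ⇒ d = δ/√(n/2) = 2.926/√(165/2) = 0.3222.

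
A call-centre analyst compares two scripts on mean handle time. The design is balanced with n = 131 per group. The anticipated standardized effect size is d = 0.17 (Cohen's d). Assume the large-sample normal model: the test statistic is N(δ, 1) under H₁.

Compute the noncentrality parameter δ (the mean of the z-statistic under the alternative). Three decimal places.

δ ≈ 1.376

The noncentrality parameter scales effect size by the design's sample-size factor: δ = d·√(n/2) = 0.17 × √(131/2) = 1.3758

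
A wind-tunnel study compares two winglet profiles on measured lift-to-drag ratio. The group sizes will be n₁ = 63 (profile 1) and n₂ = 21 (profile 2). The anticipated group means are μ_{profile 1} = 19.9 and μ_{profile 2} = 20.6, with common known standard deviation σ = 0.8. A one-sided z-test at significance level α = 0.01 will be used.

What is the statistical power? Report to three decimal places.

Standardized effect: d = |μ_{profile 1} − μ_{profile 2}| / σ = |19.9 − 20.6| / 0.8 = 0.8750
Noncentrality parameter: δ = d / √(1/n₁ + 1/n₂) = 0.8750 / √(1/63 + 1/21) = 3.4725
One-sided α = 0.01 → critical value z_{0.01} = 2.326.
Power = Φ(δ − 2.326) = Φ(1.146) = 0.8741.

Power ≈ 0.874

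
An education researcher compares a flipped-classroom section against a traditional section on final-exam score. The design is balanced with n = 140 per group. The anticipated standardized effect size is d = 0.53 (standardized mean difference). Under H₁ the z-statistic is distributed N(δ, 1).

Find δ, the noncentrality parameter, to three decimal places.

δ = d·√(n/2) = 0.53 × √(140/2) = 4.4343

δ ≈ 4.434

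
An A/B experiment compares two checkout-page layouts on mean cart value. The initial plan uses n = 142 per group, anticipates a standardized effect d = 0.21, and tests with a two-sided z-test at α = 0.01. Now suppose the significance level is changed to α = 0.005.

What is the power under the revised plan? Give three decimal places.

Power ≈ 0.150

δ = d·√(n/2) = 0.21 × √(142/2) = 1.7695 (unchanged). New critical value: z_{0.0025} = 2.807.
Revised power = Φ(δ − 2.807) + Φ(−δ − 2.807) = Φ(-1.038) + Φ(-4.577) = 0.1497 + 0.0000 = 0.1497.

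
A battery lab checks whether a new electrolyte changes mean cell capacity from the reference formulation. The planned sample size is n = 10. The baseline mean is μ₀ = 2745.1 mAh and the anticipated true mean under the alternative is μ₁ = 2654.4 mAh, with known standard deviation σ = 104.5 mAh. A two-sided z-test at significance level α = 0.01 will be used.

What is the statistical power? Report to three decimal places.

Standardized effect: d = |μ₁ − μ₀| / σ = |2654.4 − 2745.1| / 104.5 = 0.8679
Noncentrality parameter: δ = d·√n = 0.8679 × √10 = 2.7447
Critical value for a two-sided test at α = 0.01: z_{α/2} = 2.576.
Power = Φ(δ − 2.576) + Φ(−δ − 2.576) = Φ(0.169) + Φ(-5.321) = 0.5670 + 0.0000 = 0.5670.

Power ≈ 0.567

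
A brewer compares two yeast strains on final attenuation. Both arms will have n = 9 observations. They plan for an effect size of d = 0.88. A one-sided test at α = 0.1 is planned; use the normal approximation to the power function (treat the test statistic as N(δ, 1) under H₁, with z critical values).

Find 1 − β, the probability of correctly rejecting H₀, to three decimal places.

Power ≈ 0.721

Noncentrality parameter: δ = d·√(n/2) = 0.88 × √(9/2) = 1.8668
One-sided α = 0.1 → critical value z_{0.1} = 1.282.
Power = Φ(δ − 1.282) = Φ(0.585) = 0.7208.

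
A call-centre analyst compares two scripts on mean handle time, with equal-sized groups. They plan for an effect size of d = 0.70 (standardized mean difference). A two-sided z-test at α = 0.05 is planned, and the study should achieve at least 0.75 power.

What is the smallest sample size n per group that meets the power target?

n = 29 per group

Set Φ(δ − 1.960) = 0.75; then δ − 1.960 = Φ⁻¹(0.75) = 0.674, giving δ = 2.634.
(For δ > 0 the lower-tail rejection region contributes negligibly to power, so the one-term inversion is standard.)
δ = d·√(n/2) ⇒ n = 2(δ/d)² = 2 × (2.634 / 0.70)² = 28.33.
Round up to the next whole unit.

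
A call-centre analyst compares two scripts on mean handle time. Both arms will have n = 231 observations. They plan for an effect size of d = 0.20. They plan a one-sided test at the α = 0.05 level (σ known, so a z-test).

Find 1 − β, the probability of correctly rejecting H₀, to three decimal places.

Noncentrality parameter: δ = d·√(n/2) = 0.20 × √(231/2) = 2.1494
Critical value for a one-sided test at α = 0.05: z_α = 1.645.
Power = Φ(δ − 1.645) = Φ(0.505) = 0.6931.

Power ≈ 0.693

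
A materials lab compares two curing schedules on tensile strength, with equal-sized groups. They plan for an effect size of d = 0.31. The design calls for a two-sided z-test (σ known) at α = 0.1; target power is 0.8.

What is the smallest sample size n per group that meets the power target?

n = 129 per group

Set Φ(δ − 1.645) = 0.8; then δ − 1.645 = Φ⁻¹(0.8) = 0.842, giving δ = 2.486.
(For δ > 0 the lower-tail rejection region contributes negligibly to power, so the one-term inversion is standard.)
δ = d·√(n/2) ⇒ n = 2(δ/d)² = 2 × (2.486 / 0.31)² = 128.67.
Rounding up, n = 129 per group.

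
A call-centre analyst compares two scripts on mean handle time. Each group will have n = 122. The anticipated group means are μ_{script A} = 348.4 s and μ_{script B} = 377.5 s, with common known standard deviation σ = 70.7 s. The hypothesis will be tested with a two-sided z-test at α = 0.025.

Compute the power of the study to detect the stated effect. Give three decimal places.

Power ≈ 0.835

Standardized effect: d = |μ_{script A} − μ_{script B}| / σ = |348.4 − 377.5| / 70.7 = 0.4116
Noncentrality parameter: δ = d·√(n/2) = 0.4116 × √(122/2) = 3.2147
Two-sided α = 0.025 → critical value z_{0.0125} = 2.241.
Power = Φ(δ − 2.241) + Φ(−δ − 2.241) = Φ(0.973) + Φ(-5.456) = 0.8348 + 0.0000 = 0.8348.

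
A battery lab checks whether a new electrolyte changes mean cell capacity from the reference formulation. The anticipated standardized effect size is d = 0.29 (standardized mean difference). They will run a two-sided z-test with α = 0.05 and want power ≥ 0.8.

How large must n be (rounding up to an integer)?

n = 94

For power 0.8 need Φ(δ − z_{0.025}) = 0.8, so δ = z_{0.025} + z_{0.20} = 1.960 + 0.842 = 2.802.
(Ignoring the negligible lower-tail rejection probability gives the usual closed-form inversion.)
δ = d·√n ⇒ n = (δ/d)² = (2.802 / 0.29)² = 93.33.
Rounding up, n = 94.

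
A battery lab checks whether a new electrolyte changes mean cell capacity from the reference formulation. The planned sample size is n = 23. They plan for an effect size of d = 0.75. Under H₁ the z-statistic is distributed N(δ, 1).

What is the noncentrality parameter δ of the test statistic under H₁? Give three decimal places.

δ ≈ 3.597

δ = d·√n = 0.75 × √23 = 3.5969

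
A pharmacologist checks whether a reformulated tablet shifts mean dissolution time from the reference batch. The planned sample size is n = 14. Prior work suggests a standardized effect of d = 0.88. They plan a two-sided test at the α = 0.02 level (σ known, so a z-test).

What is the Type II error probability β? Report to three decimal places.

β ≈ 0.167

Noncentrality parameter: δ = d·√n = 0.88 × √14 = 3.2927
Two-sided α = 0.02 → critical value z_{0.01} = 2.326.
Power = Φ(δ − 2.326) + Φ(−δ − 2.326) = Φ(0.966) + Φ(-5.619) = 0.8331 + 0.0000 = 0.8331.
Type II error: β = 1 − power = 1 − 0.8331 = 0.1669.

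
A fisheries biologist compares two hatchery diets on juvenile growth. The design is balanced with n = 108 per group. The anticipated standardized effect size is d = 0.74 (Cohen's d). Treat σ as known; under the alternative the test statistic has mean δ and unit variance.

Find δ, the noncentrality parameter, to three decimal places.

The noncentrality parameter scales effect size by the design's sample-size factor: δ = d·√(n/2) = 0.74 × √(108/2) = 5.4379

δ ≈ 5.438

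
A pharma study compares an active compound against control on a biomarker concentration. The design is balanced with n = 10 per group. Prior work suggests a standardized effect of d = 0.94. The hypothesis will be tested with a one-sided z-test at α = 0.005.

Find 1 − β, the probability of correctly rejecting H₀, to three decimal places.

Noncentrality parameter: δ = d·√(n/2) = 0.94 × √(10/2) = 2.1019
One-sided α = 0.005 → critical value z_{0.005} = 2.576.
Power = P(Z > 2.576 − δ) = Φ(-0.474) = 0.3178.

Power ≈ 0.318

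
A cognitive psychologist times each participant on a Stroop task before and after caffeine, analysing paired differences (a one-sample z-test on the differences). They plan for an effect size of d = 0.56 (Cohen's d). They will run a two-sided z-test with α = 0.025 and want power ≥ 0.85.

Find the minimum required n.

n = 35

For power 0.85 need Φ(δ − z_{0.0125}) = 0.85, so δ = z_{0.0125} + z_{0.15} = 2.241 + 1.036 = 3.278.
(Ignoring the negligible lower-tail rejection probability gives the usual closed-form inversion.)
δ = d·√n ⇒ n = (δ/d)² = (3.278 / 0.56)² = 34.26.
Round up to the next whole unit.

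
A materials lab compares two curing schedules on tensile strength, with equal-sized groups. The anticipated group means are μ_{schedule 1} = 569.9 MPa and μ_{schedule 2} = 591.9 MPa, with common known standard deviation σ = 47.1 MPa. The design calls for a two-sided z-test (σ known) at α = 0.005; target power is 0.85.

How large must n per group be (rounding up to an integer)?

Standardized effect: d = |μ_{schedule 1} − μ_{schedule 2}| / σ = |569.9 − 591.9| / 47.1 = 0.4671
Set Φ(δ − 2.807) = 0.85; then δ − 2.807 = Φ⁻¹(0.85) = 1.036, giving δ = 3.843.
(For δ > 0 the lower-tail rejection region contributes negligibly to power, so the one-term inversion is standard.)
δ = d·√(n/2) ⇒ n = 2(δ/d)² = 2 × (3.843 / 0.4671)² = 135.42.
Rounding up, n = 136 per group.

n = 136 per group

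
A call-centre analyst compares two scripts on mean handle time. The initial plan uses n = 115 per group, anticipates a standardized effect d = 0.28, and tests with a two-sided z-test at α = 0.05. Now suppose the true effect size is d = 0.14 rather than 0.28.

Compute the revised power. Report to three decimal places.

With d = 0.14: δ = d·√(n/2) = 0.14 × √(115/2) = 1.0616. Critical value z_{0.025} = 1.960.
Revised power = Φ(δ − 1.960) + Φ(−δ − 1.960) = Φ(-0.898) + Φ(-3.022) = 0.1845 + 0.0013 = 0.1858.

Power ≈ 0.186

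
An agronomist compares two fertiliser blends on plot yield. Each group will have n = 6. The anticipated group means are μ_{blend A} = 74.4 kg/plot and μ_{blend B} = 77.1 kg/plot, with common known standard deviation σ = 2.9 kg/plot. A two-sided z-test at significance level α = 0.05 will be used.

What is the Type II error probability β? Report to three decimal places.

Standardized effect: d = |μ_{blend A} − μ_{blend B}| / σ = |74.4 − 77.1| / 2.9 = 0.9310
Noncentrality parameter: δ = d·√(n/2) = 0.9310 × √(6/2) = 1.6126
Critical value for a two-sided test at α = 0.05: z_{α/2} = 1.960.
Power = Φ(δ − 1.960) + Φ(−δ − 1.960) = Φ(-0.347) + Φ(-3.573) = 0.3642 + 0.0002 = 0.3643.
Type II error: β = 1 − power = 1 − 0.3643 = 0.6357.

β ≈ 0.636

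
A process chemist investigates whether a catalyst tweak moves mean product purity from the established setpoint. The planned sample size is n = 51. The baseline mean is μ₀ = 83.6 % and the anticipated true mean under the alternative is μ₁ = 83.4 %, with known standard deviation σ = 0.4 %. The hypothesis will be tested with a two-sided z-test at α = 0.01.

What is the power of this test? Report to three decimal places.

Power ≈ 0.840

Standardized effect: d = |μ₁ − μ₀| / σ = |83.4 − 83.6| / 0.4 = 0.5000
Noncentrality parameter: δ = d·√n = 0.5000 × √51 = 3.5707
Critical value for a two-sided test at α = 0.01: z_{α/2} = 2.576.
Power = Φ(δ − 2.576) + Φ(−δ − 2.576) = Φ(0.995) + Φ(-6.147) = 0.8401 + 0.0000 = 0.8401.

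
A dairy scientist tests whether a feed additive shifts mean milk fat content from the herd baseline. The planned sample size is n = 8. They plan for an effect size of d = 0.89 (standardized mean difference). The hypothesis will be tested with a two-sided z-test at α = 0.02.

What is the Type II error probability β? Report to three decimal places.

β ≈ 0.424

Noncentrality parameter: δ = d·√n = 0.89 × √8 = 2.5173
Two-sided α = 0.02 → critical value z_{0.01} = 2.326.
Power = Φ(δ − 2.326) + Φ(−δ − 2.326) = Φ(0.191) + Φ(-4.844) = 0.5757 + 0.0000 = 0.5757.
Type II error: β = 1 − power = 1 − 0.5757 = 0.4243.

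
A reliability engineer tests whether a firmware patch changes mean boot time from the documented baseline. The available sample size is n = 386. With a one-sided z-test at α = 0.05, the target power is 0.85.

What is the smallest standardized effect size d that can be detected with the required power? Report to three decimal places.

Required noncentrality: δ = z_{0.05} + z_{0.15} = 1.645 + 1.036 = 2.681.
δ = d·√n ⇒ d = δ/√n = 2.681/√386 = 0.1365.

d ≈ 0.136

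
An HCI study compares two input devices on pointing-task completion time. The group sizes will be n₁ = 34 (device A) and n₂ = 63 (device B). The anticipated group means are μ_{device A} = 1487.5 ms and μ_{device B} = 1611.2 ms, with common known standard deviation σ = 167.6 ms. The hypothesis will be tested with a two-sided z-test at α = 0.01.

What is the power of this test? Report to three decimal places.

Standardized effect: d = |μ_{device A} − μ_{device B}| / σ = |1487.5 − 1611.2| / 167.6 = 0.7381
Noncentrality parameter: δ = d / √(1/n₁ + 1/n₂) = 0.7381 / √(1/34 + 1/63) = 3.4683
Two-sided α = 0.01 → critical value z_{0.005} = 2.576.
Power = Φ(δ − 2.576) + Φ(−δ − 2.576) = Φ(0.892) + Φ(-6.044) = 0.8139 + 0.0000 = 0.8139.

Power ≈ 0.814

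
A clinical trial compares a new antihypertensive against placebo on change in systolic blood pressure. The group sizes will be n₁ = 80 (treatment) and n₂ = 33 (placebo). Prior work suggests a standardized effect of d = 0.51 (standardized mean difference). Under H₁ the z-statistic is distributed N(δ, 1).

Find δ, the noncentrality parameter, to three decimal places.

δ ≈ 2.465

The noncentrality parameter scales effect size by the design's sample-size factor: δ = d / √(1/n₁ + 1/n₂) = 0.51 / √(1/80 + 1/33) = 2.4651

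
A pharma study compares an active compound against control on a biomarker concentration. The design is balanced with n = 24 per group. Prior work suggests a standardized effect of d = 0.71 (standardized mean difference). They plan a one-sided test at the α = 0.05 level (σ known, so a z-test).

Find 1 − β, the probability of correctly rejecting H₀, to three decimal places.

Noncentrality parameter: δ = d·√(n/2) = 0.71 × √(24/2) = 2.4595
One-sided α = 0.05 → critical value z_{0.05} = 1.645.
Power = Φ(δ − 1.645) = Φ(0.815) = 0.7924.

Power ≈ 0.792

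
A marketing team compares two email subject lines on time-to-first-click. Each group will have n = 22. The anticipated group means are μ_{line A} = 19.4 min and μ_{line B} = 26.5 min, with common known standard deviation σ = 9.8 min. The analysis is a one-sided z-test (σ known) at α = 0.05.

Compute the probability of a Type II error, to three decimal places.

Standardized effect: d = |μ_{line A} − μ_{line B}| / σ = |19.4 − 26.5| / 9.8 = 0.7245
Noncentrality parameter: δ = d·√(n/2) = 0.7245 × √(22/2) = 2.4029
One-sided α = 0.05 → critical value z_{0.05} = 1.645.
Power = Φ(δ − 1.645) = Φ(0.758) = 0.7758.
Type II error: β = 1 − power = 1 − 0.7758 = 0.2242.

β ≈ 0.224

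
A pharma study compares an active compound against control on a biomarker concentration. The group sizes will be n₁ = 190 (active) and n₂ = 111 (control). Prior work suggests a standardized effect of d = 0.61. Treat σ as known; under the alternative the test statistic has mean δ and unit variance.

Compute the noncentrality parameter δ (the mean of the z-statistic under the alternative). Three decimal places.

δ ≈ 5.106

δ = d / √(1/n₁ + 1/n₂) = 0.61 / √(1/190 + 1/111) = 5.1060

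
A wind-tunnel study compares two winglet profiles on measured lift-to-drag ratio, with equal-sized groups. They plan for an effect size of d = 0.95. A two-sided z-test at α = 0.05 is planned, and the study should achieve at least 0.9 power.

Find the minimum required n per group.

n = 24 per group

Set Φ(δ − 1.960) = 0.9; then δ − 1.960 = Φ⁻¹(0.9) = 1.282, giving δ = 3.242.
(The Φ(−δ − z_{α/2}) term is vanishingly small for δ > 0 and is dropped in the standard sample-size formula.)
δ = d·√(n/2) ⇒ n = 2(δ/d)² = 2 × (3.242 / 0.95)² = 23.29.
Rounding up, n = 24 per group.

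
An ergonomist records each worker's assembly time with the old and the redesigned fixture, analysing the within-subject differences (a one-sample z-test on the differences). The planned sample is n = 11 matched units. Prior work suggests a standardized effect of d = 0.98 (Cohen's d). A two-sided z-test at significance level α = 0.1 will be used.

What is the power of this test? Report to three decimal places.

Noncentrality parameter: δ = d·√n = 0.98 × √11 = 3.2503
Two-sided α = 0.1 → critical value z_{0.05} = 1.645.
Power = Φ(δ − 1.645) + Φ(−δ − 1.645) = Φ(1.605) + Φ(-4.895) = 0.9458 + 0.0000 = 0.9458.

Power ≈ 0.946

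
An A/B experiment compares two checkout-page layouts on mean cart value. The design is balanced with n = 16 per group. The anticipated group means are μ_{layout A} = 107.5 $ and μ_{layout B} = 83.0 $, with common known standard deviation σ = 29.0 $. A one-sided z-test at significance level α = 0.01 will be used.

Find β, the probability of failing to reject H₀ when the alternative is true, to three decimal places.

Standardized effect: d = |μ_{layout A} − μ_{layout B}| / σ = |107.5 − 83.0| / 29.0 = 0.8448
Noncentrality parameter: δ = d·√(n/2) = 0.8448 × √(16/2) = 2.3895
Critical value for a one-sided test at α = 0.01: z_α = 2.326.
Power = P(Z > 2.326 − δ) = Φ(0.063) = 0.5252.
Type II error: β = 1 − power = 1 − 0.5252 = 0.4748.

β ≈ 0.475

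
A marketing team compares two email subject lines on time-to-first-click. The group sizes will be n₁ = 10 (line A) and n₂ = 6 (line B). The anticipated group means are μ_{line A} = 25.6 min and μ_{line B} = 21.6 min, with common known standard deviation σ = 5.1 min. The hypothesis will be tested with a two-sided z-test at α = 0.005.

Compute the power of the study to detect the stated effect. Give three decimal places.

Power ≈ 0.099

Standardized effect: d = |μ_{line A} − μ_{line B}| / σ = |25.6 − 21.6| / 5.1 = 0.7843
Noncentrality parameter: δ = d / √(1/n₁ + 1/n₂) = 0.7843 / √(1/10 + 1/6) = 1.5188
Critical value for a two-sided test at α = 0.005: z_{α/2} = 2.807.
Power = Φ(δ − 2.807) + Φ(−δ − 2.807) = Φ(-1.288) + Φ(-4.326) = 0.0988 + 0.0000 = 0.0988.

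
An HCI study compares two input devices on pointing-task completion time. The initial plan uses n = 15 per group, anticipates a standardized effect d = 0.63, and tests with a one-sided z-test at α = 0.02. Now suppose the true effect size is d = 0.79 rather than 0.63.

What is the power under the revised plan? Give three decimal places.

Power ≈ 0.544

With d = 0.79: δ = d·√(n/2) = 0.79 × √(15/2) = 2.1635. Critical value z_{0.02} = 2.054.
Revised power = P(Z > 2.054 − δ) = Φ(0.110) = 0.5437.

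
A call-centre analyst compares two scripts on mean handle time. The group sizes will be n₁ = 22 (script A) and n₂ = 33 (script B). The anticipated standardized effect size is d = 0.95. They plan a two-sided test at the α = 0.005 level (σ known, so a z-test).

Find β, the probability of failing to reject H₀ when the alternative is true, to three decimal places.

Noncentrality parameter: δ = d / √(1/n₁ + 1/n₂) = 0.95 / √(1/22 + 1/33) = 3.4515
Two-sided α = 0.005 → critical value z_{0.0025} = 2.807.
Power = Φ(δ − 2.807) + Φ(−δ − 2.807) = Φ(0.644) + Φ(-6.259) = 0.7404 + 0.0000 = 0.7404.
Type II error: β = 1 − power = 1 − 0.7404 = 0.2596.

β ≈ 0.260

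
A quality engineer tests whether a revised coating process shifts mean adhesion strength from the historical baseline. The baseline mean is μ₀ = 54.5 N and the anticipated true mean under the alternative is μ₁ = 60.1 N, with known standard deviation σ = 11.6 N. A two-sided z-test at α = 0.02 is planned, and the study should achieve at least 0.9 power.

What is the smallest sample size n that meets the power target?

n = 56

Standardized effect: d = |μ₁ − μ₀| / σ = |60.1 − 54.5| / 11.6 = 0.4828
Set Φ(δ − 2.326) = 0.9; then δ − 2.326 = Φ⁻¹(0.9) = 1.282, giving δ = 3.608.
(For δ > 0 the lower-tail rejection region contributes negligibly to power, so the one-term inversion is standard.)
δ = d·√n ⇒ n = (δ/d)² = (3.608 / 0.4828)² = 55.85.
Rounding up, n = 56.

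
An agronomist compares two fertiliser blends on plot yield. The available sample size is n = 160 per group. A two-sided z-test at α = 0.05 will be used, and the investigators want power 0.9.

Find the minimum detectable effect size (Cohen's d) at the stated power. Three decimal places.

Need Φ(δ − 1.960) = 0.9, so δ = 1.960 + 1.282 = 3.242.
(The second rejection-region term Φ(−δ − z_{α/2}) is negligible and dropped.)
δ = d·√(n/2) ⇒ d = δ/√(n/2) = 3.242/√(160/2) = 0.3624.

d ≈ 0.362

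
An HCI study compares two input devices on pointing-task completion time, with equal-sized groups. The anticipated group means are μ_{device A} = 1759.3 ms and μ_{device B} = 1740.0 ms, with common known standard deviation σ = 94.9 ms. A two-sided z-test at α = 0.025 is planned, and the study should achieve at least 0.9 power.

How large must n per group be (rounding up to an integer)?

Standardized effect: d = |μ_{device A} − μ_{device B}| / σ = |1759.3 − 1740.0| / 94.9 = 0.2034
For power 0.9 need Φ(δ − z_{0.0125}) = 0.9, so δ = z_{0.0125} + z_{0.10} = 2.241 + 1.282 = 3.523.
(For δ > 0 the lower-tail rejection region contributes negligibly to power, so the one-term inversion is standard.)
δ = d·√(n/2) ⇒ n = 2(δ/d)² = 2 × (3.523 / 0.2034)² = 600.15.
Round up to the next whole unit.

n = 601 per group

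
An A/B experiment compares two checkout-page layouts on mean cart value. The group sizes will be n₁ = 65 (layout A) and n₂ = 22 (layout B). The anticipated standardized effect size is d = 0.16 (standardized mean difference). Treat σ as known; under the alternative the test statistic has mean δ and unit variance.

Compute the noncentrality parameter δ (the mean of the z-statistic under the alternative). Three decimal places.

The noncentrality parameter scales effect size by the design's sample-size factor: δ = d / √(1/n₁ + 1/n₂) = 0.16 / √(1/65 + 1/22) = 0.6487

δ ≈ 0.649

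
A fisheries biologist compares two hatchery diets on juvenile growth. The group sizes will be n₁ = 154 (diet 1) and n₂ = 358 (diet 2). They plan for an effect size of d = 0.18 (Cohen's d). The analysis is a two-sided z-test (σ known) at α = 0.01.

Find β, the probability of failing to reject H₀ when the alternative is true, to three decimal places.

β ≈ 0.761

Noncentrality parameter: δ = d / √(1/n₁ + 1/n₂) = 0.18 / √(1/154 + 1/358) = 1.8678
Two-sided α = 0.01 → critical value z_{0.005} = 2.576.
Power = Φ(δ − 2.576) + Φ(−δ − 2.576) = Φ(-0.708) + Φ(-4.444) = 0.2395 + 0.0000 = 0.2395.
Type II error: β = 1 − power = 1 − 0.2395 = 0.7605.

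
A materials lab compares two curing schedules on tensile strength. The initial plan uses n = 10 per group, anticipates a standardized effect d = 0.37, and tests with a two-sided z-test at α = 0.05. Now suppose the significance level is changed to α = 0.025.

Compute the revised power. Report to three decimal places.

δ = d·√(n/2) = 0.37 × √(10/2) = 0.8273 (unchanged). New critical value: z_{0.0125} = 2.241.
Revised power = Φ(δ − 2.241) + Φ(−δ − 2.241) = Φ(-1.414) + Φ(-3.069) = 0.0787 + 0.0011 = 0.0797.

Power ≈ 0.080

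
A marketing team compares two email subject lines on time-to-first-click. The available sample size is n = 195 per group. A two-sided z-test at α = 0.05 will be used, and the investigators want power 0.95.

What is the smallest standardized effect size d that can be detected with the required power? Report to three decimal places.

d ≈ 0.365

Need Φ(δ − 1.960) = 0.95, so δ = 1.960 + 1.645 = 3.605.
(Lower-tail contribution to power is negligible for δ > 0.)
δ = d·√(n/2) ⇒ d = δ/√(n/2) = 3.605/√(195/2) = 0.3651.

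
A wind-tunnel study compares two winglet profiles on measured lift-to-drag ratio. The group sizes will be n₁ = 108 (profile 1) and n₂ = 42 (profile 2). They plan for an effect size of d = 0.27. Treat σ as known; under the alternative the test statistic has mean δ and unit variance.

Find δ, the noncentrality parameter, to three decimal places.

δ ≈ 1.485

δ = d / √(1/n₁ + 1/n₂) = 0.27 / √(1/108 + 1/42) = 1.4848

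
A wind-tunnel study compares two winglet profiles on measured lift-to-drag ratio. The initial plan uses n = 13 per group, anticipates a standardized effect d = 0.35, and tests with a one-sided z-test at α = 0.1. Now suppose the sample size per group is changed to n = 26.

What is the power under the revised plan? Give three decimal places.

Power ≈ 0.492

With n = 26 per group: δ = d·√(n/2) = 0.35 × √(26/2) = 1.2619. Critical value z_{0.1} = 1.282.
Revised power = Φ(δ − 1.282) = Φ(-0.020) = 0.4922.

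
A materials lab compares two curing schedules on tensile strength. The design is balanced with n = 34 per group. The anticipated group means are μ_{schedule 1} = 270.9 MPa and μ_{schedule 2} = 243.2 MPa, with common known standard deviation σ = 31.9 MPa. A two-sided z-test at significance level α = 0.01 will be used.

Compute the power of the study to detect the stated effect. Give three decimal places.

Power ≈ 0.842

Standardized effect: d = |μ_{schedule 1} − μ_{schedule 2}| / σ = |270.9 − 243.2| / 31.9 = 0.8683
Noncentrality parameter: δ = d·√(n/2) = 0.8683 × √(34/2) = 3.5803
Critical value for a two-sided test at α = 0.01: z_{α/2} = 2.576.
Power = Φ(δ − 2.576) + Φ(−δ − 2.576) = Φ(1.004) + Φ(-6.156) = 0.8424 + 0.0000 = 0.8424.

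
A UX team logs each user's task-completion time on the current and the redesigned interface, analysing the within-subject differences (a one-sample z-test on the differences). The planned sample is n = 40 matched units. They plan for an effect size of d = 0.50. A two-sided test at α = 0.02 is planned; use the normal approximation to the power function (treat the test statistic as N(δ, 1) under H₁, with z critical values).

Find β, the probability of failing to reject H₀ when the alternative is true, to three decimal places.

β ≈ 0.202

Noncentrality parameter: δ = d·√n = 0.50 × √40 = 3.1623
Critical value for a two-sided test at α = 0.02: z_{α/2} = 2.326.
Power = Φ(δ − 2.326) + Φ(−δ − 2.326) = Φ(0.836) + Φ(-5.489) = 0.7984 + 0.0000 = 0.7984.
Type II error: β = 1 − power = 1 − 0.7984 = 0.2016.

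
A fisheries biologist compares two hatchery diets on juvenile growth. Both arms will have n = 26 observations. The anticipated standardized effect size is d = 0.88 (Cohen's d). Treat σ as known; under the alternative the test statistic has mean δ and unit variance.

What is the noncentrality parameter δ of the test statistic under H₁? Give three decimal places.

The noncentrality parameter scales effect size by the design's sample-size factor: δ = d·√(n/2) = 0.88 × √(26/2) = 3.1729

δ ≈ 3.173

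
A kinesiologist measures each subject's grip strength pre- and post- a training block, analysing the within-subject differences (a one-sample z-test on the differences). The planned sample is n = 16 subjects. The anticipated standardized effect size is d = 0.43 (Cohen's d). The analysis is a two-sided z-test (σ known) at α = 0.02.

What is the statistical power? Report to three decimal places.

Noncentrality parameter: δ = d·√n = 0.43 × √16 = 1.7200
Two-sided α = 0.02 → critical value z_{0.01} = 2.326.
Power = Φ(δ − 2.326) + Φ(−δ − 2.326) = Φ(-0.606) + Φ(-4.046) = 0.2721 + 0.0000 = 0.2722.

Power ≈ 0.272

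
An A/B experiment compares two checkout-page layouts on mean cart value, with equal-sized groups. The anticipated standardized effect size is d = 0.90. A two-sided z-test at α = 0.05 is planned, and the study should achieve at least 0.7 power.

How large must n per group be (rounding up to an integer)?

Set Φ(δ − 1.960) = 0.7; then δ − 1.960 = Φ⁻¹(0.7) = 0.524, giving δ = 2.484.
(Ignoring the negligible lower-tail rejection probability gives the usual closed-form inversion.)
δ = d·√(n/2) ⇒ n = 2(δ/d)² = 2 × (2.484 / 0.90)² = 15.24.
Rounding up, n = 16 per group.

n = 16 per group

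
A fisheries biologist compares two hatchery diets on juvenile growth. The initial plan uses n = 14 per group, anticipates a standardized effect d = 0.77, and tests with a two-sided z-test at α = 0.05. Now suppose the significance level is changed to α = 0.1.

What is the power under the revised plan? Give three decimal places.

δ = d·√(n/2) = 0.77 × √(14/2) = 2.0372 (unchanged). New critical value: z_{0.05} = 1.645.
Revised power = Φ(δ − 1.645) + Φ(−δ − 1.645) = Φ(0.392) + Φ(-3.682) = 0.6526 + 0.0001 = 0.6527.

Power ≈ 0.653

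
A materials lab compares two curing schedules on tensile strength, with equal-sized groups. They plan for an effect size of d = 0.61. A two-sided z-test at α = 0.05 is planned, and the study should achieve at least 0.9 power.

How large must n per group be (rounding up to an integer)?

Set Φ(δ − 1.960) = 0.9; then δ − 1.960 = Φ⁻¹(0.9) = 1.282, giving δ = 3.242.
(The Φ(−δ − z_{α/2}) term is vanishingly small for δ > 0 and is dropped in the standard sample-size formula.)
δ = d·√(n/2) ⇒ n = 2(δ/d)² = 2 × (3.242 / 0.61)² = 56.48.
Round up to the next whole unit.

n = 57 per group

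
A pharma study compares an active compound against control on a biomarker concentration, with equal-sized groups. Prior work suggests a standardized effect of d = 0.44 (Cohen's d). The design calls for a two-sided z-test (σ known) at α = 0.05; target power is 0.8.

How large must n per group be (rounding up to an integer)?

Set Φ(δ − 1.960) = 0.8; then δ − 1.960 = Φ⁻¹(0.8) = 0.842, giving δ = 2.802.
(For δ > 0 the lower-tail rejection region contributes negligibly to power, so the one-term inversion is standard.)
δ = d·√(n/2) ⇒ n = 2(δ/d)² = 2 × (2.802 / 0.44)² = 81.08.
Round up to the next whole unit.

n = 82 per group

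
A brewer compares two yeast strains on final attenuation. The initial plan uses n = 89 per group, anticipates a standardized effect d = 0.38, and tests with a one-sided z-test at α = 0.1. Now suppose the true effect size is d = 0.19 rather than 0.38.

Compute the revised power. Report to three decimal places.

With d = 0.19: δ = d·√(n/2) = 0.19 × √(89/2) = 1.2675. Critical value z_{0.1} = 1.282.
Revised power = P(Z > 1.282 − δ) = Φ(-0.014) = 0.4944.

Power ≈ 0.494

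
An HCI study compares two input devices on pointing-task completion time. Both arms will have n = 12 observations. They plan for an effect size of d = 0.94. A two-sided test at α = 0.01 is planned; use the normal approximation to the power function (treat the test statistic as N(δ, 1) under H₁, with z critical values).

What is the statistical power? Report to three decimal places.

Power ≈ 0.392

Noncentrality parameter: δ = d·√(n/2) = 0.94 × √(12/2) = 2.3025
Two-sided α = 0.01 → critical value z_{0.005} = 2.576.
Power = Φ(δ − 2.576) + Φ(−δ − 2.576) = Φ(-0.273) + Φ(-4.878) = 0.3923 + 0.0000 = 0.3923.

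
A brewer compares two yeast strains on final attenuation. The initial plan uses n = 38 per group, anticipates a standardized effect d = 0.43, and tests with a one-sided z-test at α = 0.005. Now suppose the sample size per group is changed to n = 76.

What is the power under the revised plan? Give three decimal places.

With n = 76 per group: δ = d·√(n/2) = 0.43 × √(76/2) = 2.6507. Critical value z_{0.005} = 2.576.
Revised power = P(Z > 2.576 − δ) = Φ(0.075) = 0.5298.

Power ≈ 0.530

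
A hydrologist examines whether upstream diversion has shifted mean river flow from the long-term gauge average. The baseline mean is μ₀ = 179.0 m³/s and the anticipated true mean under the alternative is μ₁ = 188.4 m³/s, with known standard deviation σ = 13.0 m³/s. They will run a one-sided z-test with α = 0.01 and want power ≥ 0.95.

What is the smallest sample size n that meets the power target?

Standardized effect: d = |μ₁ − μ₀| / σ = |188.4 − 179.0| / 13.0 = 0.7231
Set Φ(δ − 2.326) = 0.95; then δ − 2.326 = Φ⁻¹(0.95) = 1.645, giving δ = 3.971.
δ = d·√n ⇒ n = (δ/d)² = (3.971 / 0.7231)² = 30.16.
Round up to the next whole unit.

n = 31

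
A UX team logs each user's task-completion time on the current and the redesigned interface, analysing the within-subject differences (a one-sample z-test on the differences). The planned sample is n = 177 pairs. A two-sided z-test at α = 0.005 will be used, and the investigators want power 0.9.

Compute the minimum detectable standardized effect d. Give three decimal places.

Required noncentrality: δ = z_{0.0025} + z_{0.10} = 2.807 + 1.282 = 4.089.
(The second rejection-region term Φ(−δ − z_{α/2}) is negligible and dropped.)
δ = d·√n ⇒ d = δ/√n = 4.089/√177 = 0.3073.

d ≈ 0.307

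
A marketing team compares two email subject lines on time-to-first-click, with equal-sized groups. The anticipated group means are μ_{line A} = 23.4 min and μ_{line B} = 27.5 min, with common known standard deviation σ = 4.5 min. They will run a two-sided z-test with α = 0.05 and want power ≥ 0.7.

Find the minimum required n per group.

Standardized effect: d = |μ_{line A} − μ_{line B}| / σ = |23.4 − 27.5| / 4.5 = 0.9111
Set Φ(δ − 1.960) = 0.7; then δ − 1.960 = Φ⁻¹(0.7) = 0.524, giving δ = 2.484.
(The Φ(−δ − z_{α/2}) term is vanishingly small for δ > 0 and is dropped in the standard sample-size formula.)
δ = d·√(n/2) ⇒ n = 2(δ/d)² = 2 × (2.484 / 0.9111)² = 14.87.
Round up to the next whole unit.

n = 15 per group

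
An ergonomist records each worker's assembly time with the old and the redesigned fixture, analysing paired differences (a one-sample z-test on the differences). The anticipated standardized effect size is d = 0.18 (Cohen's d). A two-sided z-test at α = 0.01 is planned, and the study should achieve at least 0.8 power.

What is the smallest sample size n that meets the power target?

Set Φ(δ − 2.576) = 0.8; then δ − 2.576 = Φ⁻¹(0.8) = 0.842, giving δ = 3.417.
(Ignoring the negligible lower-tail rejection probability gives the usual closed-form inversion.)
δ = d·√n ⇒ n = (δ/d)² = (3.417 / 0.18)² = 360.46.
Rounding up, n = 361.

n = 361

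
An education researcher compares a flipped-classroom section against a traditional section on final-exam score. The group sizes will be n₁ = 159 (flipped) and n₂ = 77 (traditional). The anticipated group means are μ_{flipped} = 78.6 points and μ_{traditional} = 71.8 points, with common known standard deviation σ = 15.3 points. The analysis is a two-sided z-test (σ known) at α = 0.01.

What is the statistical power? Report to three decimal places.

Power ≈ 0.734

Standardized effect: d = |μ_{flipped} − μ_{traditional}| / σ = |78.6 − 71.8| / 15.3 = 0.4444
Noncentrality parameter: δ = d / √(1/n₁ + 1/n₂) = 0.4444 / √(1/159 + 1/77) = 3.2011
Two-sided α = 0.01 → critical value z_{0.005} = 2.576.
Power = Φ(δ − 2.576) + Φ(−δ − 2.576) = Φ(0.625) + Φ(-5.777) = 0.7341 + 0.0000 = 0.7341.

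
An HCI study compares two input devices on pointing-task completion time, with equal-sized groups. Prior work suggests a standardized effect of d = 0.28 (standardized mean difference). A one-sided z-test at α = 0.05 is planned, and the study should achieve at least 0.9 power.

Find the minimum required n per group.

For power 0.9 need Φ(δ − z_{0.05}) = 0.9, so δ = z_{0.05} + z_{0.10} = 1.645 + 1.282 = 2.926.
δ = d·√(n/2) ⇒ n = 2(δ/d)² = 2 × (2.926 / 0.28)² = 218.47.
Rounding up, n = 219 per group.

n = 219 per group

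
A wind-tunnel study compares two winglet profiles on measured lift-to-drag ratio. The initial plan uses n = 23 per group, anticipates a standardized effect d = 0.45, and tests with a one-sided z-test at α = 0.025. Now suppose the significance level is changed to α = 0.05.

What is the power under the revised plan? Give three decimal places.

δ = d·√(n/2) = 0.45 × √(23/2) = 1.5260 (unchanged). New critical value: z_{0.05} = 1.645.
Revised power = Φ(δ − 1.645) = Φ(-0.119) = 0.4527.

Power ≈ 0.453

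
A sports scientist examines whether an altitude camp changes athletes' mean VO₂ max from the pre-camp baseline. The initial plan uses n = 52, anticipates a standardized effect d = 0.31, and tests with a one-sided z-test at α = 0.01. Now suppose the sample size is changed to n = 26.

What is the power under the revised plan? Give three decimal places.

With n = 26: δ = d·√n = 0.31 × √26 = 1.5807. Critical value z_{0.01} = 2.326.
Revised power = P(Z > 2.326 − δ) = Φ(-0.746) = 0.2279.

Power ≈ 0.228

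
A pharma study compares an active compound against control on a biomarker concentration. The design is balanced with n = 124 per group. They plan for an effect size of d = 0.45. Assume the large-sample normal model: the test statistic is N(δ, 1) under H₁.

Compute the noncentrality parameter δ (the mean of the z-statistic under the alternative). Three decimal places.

δ ≈ 3.543

δ = d·√(n/2) = 0.45 × √(124/2) = 3.5433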